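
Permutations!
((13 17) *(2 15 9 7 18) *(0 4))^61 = ((0 4)(2 15 9 7 18)(13 17))^61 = (0 4)(2 15 9 7 18)(13 17)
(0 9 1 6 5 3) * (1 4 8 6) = (0 9 4 8 6 5 3) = [9, 1, 2, 0, 8, 3, 5, 7, 6, 4]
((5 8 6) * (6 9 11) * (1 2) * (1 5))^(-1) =((1 2 5 8 9 11 6))^(-1) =(1 6 11 9 8 5 2)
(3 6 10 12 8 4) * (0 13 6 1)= (0 13 6 10 12 8 4 3 1)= [13, 0, 2, 1, 3, 5, 10, 7, 4, 9, 12, 11, 8, 6]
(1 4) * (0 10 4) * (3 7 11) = (0 10 4 1)(3 7 11) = [10, 0, 2, 7, 1, 5, 6, 11, 8, 9, 4, 3]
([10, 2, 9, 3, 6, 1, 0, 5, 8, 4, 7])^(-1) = [6, 5, 1, 3, 9, 7, 4, 10, 8, 2, 0]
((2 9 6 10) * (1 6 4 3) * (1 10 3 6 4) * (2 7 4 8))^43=((1 8 2 9)(3 10 7 4 6))^43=(1 9 2 8)(3 4 10 6 7)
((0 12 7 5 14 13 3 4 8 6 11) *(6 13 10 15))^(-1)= (0 11 6 15 10 14 5 7 12)(3 13 8 4)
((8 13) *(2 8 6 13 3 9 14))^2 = (2 3 14 8 9)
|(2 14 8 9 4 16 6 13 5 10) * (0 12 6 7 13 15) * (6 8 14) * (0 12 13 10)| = 30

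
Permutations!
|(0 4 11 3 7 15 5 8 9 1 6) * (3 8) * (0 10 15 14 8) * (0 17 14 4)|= |(1 6 10 15 5 3 7 4 11 17 14 8 9)|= 13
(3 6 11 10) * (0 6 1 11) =[6, 11, 2, 1, 4, 5, 0, 7, 8, 9, 3, 10] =(0 6)(1 11 10 3)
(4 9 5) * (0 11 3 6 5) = (0 11 3 6 5 4 9) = [11, 1, 2, 6, 9, 4, 5, 7, 8, 0, 10, 3]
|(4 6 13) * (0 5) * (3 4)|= |(0 5)(3 4 6 13)|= 4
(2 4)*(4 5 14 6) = (2 5 14 6 4) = [0, 1, 5, 3, 2, 14, 4, 7, 8, 9, 10, 11, 12, 13, 6]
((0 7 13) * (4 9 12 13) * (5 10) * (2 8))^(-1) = ((0 7 4 9 12 13)(2 8)(5 10))^(-1) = (0 13 12 9 4 7)(2 8)(5 10)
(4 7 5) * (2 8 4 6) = (2 8 4 7 5 6) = [0, 1, 8, 3, 7, 6, 2, 5, 4]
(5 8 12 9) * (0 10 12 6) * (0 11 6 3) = [10, 1, 2, 0, 4, 8, 11, 7, 3, 5, 12, 6, 9] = (0 10 12 9 5 8 3)(6 11)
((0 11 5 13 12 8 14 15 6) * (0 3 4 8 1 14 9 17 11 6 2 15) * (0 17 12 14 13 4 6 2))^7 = (0 2 15)(1 8 11 13 9 5 14 12 4 17)(3 6)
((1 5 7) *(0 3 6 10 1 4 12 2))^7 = (0 4 1 3 12 5 6 2 7 10)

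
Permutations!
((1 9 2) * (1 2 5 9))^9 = ((5 9))^9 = (5 9)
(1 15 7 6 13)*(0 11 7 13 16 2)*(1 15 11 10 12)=[10, 11, 0, 3, 4, 5, 16, 6, 8, 9, 12, 7, 1, 15, 14, 13, 2]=(0 10 12 1 11 7 6 16 2)(13 15)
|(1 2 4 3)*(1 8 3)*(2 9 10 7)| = 6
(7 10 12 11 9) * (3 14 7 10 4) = [0, 1, 2, 14, 3, 5, 6, 4, 8, 10, 12, 9, 11, 13, 7] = (3 14 7 4)(9 10 12 11)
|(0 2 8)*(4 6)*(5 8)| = 4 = |(0 2 5 8)(4 6)|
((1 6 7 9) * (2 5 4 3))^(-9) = (1 9 7 6)(2 3 4 5)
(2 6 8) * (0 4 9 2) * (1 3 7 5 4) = (0 1 3 7 5 4 9 2 6 8) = [1, 3, 6, 7, 9, 4, 8, 5, 0, 2]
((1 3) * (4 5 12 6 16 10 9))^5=(1 3)(4 10 6 5 9 16 12)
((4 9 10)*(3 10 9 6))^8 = ((3 10 4 6))^8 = (10)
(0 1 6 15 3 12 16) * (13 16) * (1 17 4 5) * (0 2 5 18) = (0 17 4 18)(1 6 15 3 12 13 16 2 5) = [17, 6, 5, 12, 18, 1, 15, 7, 8, 9, 10, 11, 13, 16, 14, 3, 2, 4, 0]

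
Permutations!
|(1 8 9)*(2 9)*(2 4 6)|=|(1 8 4 6 2 9)|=6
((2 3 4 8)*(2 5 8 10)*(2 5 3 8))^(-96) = ((2 8 3 4 10 5))^(-96) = (10)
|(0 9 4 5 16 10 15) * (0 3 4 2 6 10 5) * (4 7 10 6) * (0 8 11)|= 12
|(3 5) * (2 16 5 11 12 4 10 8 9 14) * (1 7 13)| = |(1 7 13)(2 16 5 3 11 12 4 10 8 9 14)| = 33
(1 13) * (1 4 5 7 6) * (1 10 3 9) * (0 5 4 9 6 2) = (0 5 7 2)(1 13 9)(3 6 10) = [5, 13, 0, 6, 4, 7, 10, 2, 8, 1, 3, 11, 12, 9]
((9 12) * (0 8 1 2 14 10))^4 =(0 14 1)(2 8 10)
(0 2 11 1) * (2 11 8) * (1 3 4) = [11, 0, 8, 4, 1, 5, 6, 7, 2, 9, 10, 3] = (0 11 3 4 1)(2 8)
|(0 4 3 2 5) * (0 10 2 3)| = |(0 4)(2 5 10)| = 6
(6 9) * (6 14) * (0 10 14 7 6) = (0 10 14)(6 9 7) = [10, 1, 2, 3, 4, 5, 9, 6, 8, 7, 14, 11, 12, 13, 0]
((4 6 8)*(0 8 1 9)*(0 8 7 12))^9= (12)(1 6 4 8 9)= ((0 7 12)(1 9 8 4 6))^9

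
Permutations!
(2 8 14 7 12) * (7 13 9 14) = (2 8 7 12)(9 14 13) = [0, 1, 8, 3, 4, 5, 6, 12, 7, 14, 10, 11, 2, 9, 13]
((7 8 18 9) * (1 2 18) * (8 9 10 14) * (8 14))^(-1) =(1 8 10 18 2)(7 9)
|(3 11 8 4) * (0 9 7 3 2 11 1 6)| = 12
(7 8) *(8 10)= (7 10 8)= [0, 1, 2, 3, 4, 5, 6, 10, 7, 9, 8]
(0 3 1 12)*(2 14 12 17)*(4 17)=(0 3 1 4 17 2 14 12)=[3, 4, 14, 1, 17, 5, 6, 7, 8, 9, 10, 11, 0, 13, 12, 15, 16, 2]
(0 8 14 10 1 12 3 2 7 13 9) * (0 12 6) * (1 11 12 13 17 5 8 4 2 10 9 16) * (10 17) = [4, 6, 7, 17, 2, 8, 0, 10, 14, 13, 11, 12, 3, 16, 9, 15, 1, 5] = (0 4 2 7 10 11 12 3 17 5 8 14 9 13 16 1 6)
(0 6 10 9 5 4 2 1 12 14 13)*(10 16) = (0 6 16 10 9 5 4 2 1 12 14 13) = [6, 12, 1, 3, 2, 4, 16, 7, 8, 5, 9, 11, 14, 0, 13, 15, 10]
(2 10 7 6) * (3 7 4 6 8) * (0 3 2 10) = [3, 1, 0, 7, 6, 5, 10, 8, 2, 9, 4] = (0 3 7 8 2)(4 6 10)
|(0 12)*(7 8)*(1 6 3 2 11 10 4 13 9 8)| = |(0 12)(1 6 3 2 11 10 4 13 9 8 7)| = 22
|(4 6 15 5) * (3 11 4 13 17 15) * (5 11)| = |(3 5 13 17 15 11 4 6)| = 8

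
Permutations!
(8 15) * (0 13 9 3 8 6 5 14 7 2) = [13, 1, 0, 8, 4, 14, 5, 2, 15, 3, 10, 11, 12, 9, 7, 6] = (0 13 9 3 8 15 6 5 14 7 2)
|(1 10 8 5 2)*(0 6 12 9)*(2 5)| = |(0 6 12 9)(1 10 8 2)| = 4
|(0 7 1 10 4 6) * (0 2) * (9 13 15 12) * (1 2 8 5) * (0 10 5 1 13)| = 13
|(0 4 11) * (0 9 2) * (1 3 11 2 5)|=15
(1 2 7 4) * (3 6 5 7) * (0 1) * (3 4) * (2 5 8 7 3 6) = (0 1 5 3 2 4)(6 8 7) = [1, 5, 4, 2, 0, 3, 8, 6, 7]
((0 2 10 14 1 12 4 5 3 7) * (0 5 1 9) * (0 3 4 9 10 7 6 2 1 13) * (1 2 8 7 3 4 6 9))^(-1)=((0 2 3 9 4 13)(1 12)(5 6 8 7)(10 14))^(-1)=(0 13 4 9 3 2)(1 12)(5 7 8 6)(10 14)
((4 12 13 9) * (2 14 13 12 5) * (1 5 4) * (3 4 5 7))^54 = ((1 7 3 4 5 2 14 13 9))^54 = (14)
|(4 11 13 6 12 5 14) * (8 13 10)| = 9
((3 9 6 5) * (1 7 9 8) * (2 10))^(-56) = (10)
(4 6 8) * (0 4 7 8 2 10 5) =(0 4 6 2 10 5)(7 8) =[4, 1, 10, 3, 6, 0, 2, 8, 7, 9, 5]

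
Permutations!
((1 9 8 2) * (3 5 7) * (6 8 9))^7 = ((9)(1 6 8 2)(3 5 7))^7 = (9)(1 2 8 6)(3 5 7)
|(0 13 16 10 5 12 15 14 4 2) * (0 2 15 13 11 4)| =|(0 11 4 15 14)(5 12 13 16 10)| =5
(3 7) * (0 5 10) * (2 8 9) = (0 5 10)(2 8 9)(3 7) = [5, 1, 8, 7, 4, 10, 6, 3, 9, 2, 0]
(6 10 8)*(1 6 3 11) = [0, 6, 2, 11, 4, 5, 10, 7, 3, 9, 8, 1] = (1 6 10 8 3 11)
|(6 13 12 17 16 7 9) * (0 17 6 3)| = 6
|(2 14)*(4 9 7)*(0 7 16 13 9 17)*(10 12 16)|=|(0 7 4 17)(2 14)(9 10 12 16 13)|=20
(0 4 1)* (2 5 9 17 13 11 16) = (0 4 1)(2 5 9 17 13 11 16) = [4, 0, 5, 3, 1, 9, 6, 7, 8, 17, 10, 16, 12, 11, 14, 15, 2, 13]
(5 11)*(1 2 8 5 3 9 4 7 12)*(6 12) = (1 2 8 5 11 3 9 4 7 6 12) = [0, 2, 8, 9, 7, 11, 12, 6, 5, 4, 10, 3, 1]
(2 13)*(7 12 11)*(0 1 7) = [1, 7, 13, 3, 4, 5, 6, 12, 8, 9, 10, 0, 11, 2] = (0 1 7 12 11)(2 13)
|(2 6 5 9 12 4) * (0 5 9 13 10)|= |(0 5 13 10)(2 6 9 12 4)|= 20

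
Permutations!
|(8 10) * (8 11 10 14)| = 2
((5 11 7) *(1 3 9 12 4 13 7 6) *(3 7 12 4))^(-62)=(1 11 7 6 5)(3 13 9 12 4)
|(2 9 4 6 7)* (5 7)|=6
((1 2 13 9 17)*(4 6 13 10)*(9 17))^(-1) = (1 17 13 6 4 10 2)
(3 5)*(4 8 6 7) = (3 5)(4 8 6 7) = [0, 1, 2, 5, 8, 3, 7, 4, 6]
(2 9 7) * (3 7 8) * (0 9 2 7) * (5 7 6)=(0 9 8 3)(5 7 6)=[9, 1, 2, 0, 4, 7, 5, 6, 3, 8]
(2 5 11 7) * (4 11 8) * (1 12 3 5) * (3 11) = (1 12 11 7 2)(3 5 8 4) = [0, 12, 1, 5, 3, 8, 6, 2, 4, 9, 10, 7, 11]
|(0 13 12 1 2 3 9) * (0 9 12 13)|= 4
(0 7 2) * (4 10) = [7, 1, 0, 3, 10, 5, 6, 2, 8, 9, 4] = (0 7 2)(4 10)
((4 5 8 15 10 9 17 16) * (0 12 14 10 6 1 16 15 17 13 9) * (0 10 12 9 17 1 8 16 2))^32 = ((0 9 13 17 15 6 8 1 2)(4 5 16)(12 14))^32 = (0 6 9 8 13 1 17 2 15)(4 16 5)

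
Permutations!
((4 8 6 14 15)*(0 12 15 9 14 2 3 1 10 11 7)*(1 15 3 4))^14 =((0 12 3 15 1 10 11 7)(2 4 8 6)(9 14))^14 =(0 11 1 3)(2 8)(4 6)(7 10 15 12)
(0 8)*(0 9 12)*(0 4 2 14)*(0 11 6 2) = (0 8 9 12 4)(2 14 11 6) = [8, 1, 14, 3, 0, 5, 2, 7, 9, 12, 10, 6, 4, 13, 11]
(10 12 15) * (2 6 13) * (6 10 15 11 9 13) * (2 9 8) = [0, 1, 10, 3, 4, 5, 6, 7, 2, 13, 12, 8, 11, 9, 14, 15] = (15)(2 10 12 11 8)(9 13)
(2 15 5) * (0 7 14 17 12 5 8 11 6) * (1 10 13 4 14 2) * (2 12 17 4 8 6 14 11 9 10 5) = (17)(0 7 12 2 15 6)(1 5)(4 11 14)(8 9 10 13) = [7, 5, 15, 3, 11, 1, 0, 12, 9, 10, 13, 14, 2, 8, 4, 6, 16, 17]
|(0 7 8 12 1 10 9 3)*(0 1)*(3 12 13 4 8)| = |(0 7 3 1 10 9 12)(4 8 13)| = 21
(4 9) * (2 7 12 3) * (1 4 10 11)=[0, 4, 7, 2, 9, 5, 6, 12, 8, 10, 11, 1, 3]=(1 4 9 10 11)(2 7 12 3)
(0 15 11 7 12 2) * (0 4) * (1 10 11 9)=(0 15 9 1 10 11 7 12 2 4)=[15, 10, 4, 3, 0, 5, 6, 12, 8, 1, 11, 7, 2, 13, 14, 9]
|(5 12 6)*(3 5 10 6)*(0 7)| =|(0 7)(3 5 12)(6 10)| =6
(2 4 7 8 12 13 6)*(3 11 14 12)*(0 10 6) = (0 10 6 2 4 7 8 3 11 14 12 13) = [10, 1, 4, 11, 7, 5, 2, 8, 3, 9, 6, 14, 13, 0, 12]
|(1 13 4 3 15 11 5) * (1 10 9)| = 9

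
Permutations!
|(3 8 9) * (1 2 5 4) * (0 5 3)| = |(0 5 4 1 2 3 8 9)| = 8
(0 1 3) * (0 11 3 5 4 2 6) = (0 1 5 4 2 6)(3 11) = [1, 5, 6, 11, 2, 4, 0, 7, 8, 9, 10, 3]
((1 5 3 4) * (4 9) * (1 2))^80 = (1 3 4)(2 5 9)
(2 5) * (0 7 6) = (0 7 6)(2 5) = [7, 1, 5, 3, 4, 2, 0, 6]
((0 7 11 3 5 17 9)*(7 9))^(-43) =((0 9)(3 5 17 7 11))^(-43) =(0 9)(3 17 11 5 7)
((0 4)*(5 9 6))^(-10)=(5 6 9)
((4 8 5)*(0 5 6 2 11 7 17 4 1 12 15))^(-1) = ((0 5 1 12 15)(2 11 7 17 4 8 6))^(-1) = (0 15 12 1 5)(2 6 8 4 17 7 11)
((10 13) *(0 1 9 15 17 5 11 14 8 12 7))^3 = (0 15 11 12 1 17 14 7 9 5 8)(10 13)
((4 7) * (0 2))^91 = (0 2)(4 7)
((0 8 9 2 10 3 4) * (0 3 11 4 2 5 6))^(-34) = (0 8 9 5 6)(2 10 11 4 3)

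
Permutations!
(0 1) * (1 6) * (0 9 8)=(0 6 1 9 8)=[6, 9, 2, 3, 4, 5, 1, 7, 0, 8]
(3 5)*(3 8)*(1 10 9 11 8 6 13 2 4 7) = [0, 10, 4, 5, 7, 6, 13, 1, 3, 11, 9, 8, 12, 2] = (1 10 9 11 8 3 5 6 13 2 4 7)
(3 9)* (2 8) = (2 8)(3 9) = [0, 1, 8, 9, 4, 5, 6, 7, 2, 3]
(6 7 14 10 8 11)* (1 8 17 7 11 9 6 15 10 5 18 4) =(1 8 9 6 11 15 10 17 7 14 5 18 4) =[0, 8, 2, 3, 1, 18, 11, 14, 9, 6, 17, 15, 12, 13, 5, 10, 16, 7, 4]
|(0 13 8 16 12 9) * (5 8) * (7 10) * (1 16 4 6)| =|(0 13 5 8 4 6 1 16 12 9)(7 10)| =10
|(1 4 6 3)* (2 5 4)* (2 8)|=7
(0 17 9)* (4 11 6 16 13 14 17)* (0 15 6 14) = (0 4 11 14 17 9 15 6 16 13) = [4, 1, 2, 3, 11, 5, 16, 7, 8, 15, 10, 14, 12, 0, 17, 6, 13, 9]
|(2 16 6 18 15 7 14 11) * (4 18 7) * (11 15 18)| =|(18)(2 16 6 7 14 15 4 11)| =8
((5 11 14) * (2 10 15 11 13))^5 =(2 5 11 10 13 14 15)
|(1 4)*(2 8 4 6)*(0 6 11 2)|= 10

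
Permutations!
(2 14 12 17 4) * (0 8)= (0 8)(2 14 12 17 4)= [8, 1, 14, 3, 2, 5, 6, 7, 0, 9, 10, 11, 17, 13, 12, 15, 16, 4]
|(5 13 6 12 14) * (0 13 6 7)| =12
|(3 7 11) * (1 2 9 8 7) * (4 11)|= |(1 2 9 8 7 4 11 3)|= 8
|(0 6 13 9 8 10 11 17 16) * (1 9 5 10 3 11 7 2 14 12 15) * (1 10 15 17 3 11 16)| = 17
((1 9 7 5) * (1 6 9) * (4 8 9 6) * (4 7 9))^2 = (9)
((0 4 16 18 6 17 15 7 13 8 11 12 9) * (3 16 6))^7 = ((0 4 6 17 15 7 13 8 11 12 9)(3 16 18))^7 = (0 8 17 9 13 6 12 7 4 11 15)(3 16 18)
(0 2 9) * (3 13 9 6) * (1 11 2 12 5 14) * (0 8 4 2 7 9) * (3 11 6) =[12, 6, 3, 13, 2, 14, 11, 9, 4, 8, 10, 7, 5, 0, 1] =(0 12 5 14 1 6 11 7 9 8 4 2 3 13)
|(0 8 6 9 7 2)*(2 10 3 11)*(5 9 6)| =9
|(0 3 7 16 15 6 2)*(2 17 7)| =|(0 3 2)(6 17 7 16 15)| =15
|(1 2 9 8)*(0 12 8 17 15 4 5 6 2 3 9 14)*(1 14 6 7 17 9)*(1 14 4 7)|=24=|(0 12 8 4 5 1 3 14)(2 6)(7 17 15)|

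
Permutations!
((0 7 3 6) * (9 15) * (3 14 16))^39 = (0 16)(3 7)(6 14)(9 15)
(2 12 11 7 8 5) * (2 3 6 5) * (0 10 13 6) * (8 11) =(0 10 13 6 5 3)(2 12 8)(7 11) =[10, 1, 12, 0, 4, 3, 5, 11, 2, 9, 13, 7, 8, 6]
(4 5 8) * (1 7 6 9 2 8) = (1 7 6 9 2 8 4 5) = [0, 7, 8, 3, 5, 1, 9, 6, 4, 2]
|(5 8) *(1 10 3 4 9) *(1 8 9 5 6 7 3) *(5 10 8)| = |(1 8 6 7 3 4 10)(5 9)| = 14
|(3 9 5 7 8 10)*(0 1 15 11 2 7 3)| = 24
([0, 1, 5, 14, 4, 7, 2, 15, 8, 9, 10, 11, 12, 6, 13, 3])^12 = (2 3)(5 14)(6 15)(7 13)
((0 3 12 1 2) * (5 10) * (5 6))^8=(0 1 3 2 12)(5 6 10)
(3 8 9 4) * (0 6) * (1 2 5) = (0 6)(1 2 5)(3 8 9 4) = [6, 2, 5, 8, 3, 1, 0, 7, 9, 4]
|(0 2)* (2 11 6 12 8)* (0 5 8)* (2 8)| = |(0 11 6 12)(2 5)| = 4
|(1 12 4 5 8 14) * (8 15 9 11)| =9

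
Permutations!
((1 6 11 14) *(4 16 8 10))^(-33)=((1 6 11 14)(4 16 8 10))^(-33)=(1 14 11 6)(4 10 8 16)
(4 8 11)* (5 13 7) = (4 8 11)(5 13 7) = [0, 1, 2, 3, 8, 13, 6, 5, 11, 9, 10, 4, 12, 7]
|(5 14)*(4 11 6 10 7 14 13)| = |(4 11 6 10 7 14 5 13)| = 8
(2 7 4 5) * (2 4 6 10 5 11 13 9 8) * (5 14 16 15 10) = (2 7 6 5 4 11 13 9 8)(10 14 16 15) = [0, 1, 7, 3, 11, 4, 5, 6, 2, 8, 14, 13, 12, 9, 16, 10, 15]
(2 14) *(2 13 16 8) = (2 14 13 16 8) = [0, 1, 14, 3, 4, 5, 6, 7, 2, 9, 10, 11, 12, 16, 13, 15, 8]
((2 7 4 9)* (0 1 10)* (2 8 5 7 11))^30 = (11)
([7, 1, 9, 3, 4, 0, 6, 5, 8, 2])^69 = (2 9)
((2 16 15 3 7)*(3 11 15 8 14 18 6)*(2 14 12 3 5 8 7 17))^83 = ((2 16 7 14 18 6 5 8 12 3 17)(11 15))^83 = (2 5 16 8 7 12 14 3 18 17 6)(11 15)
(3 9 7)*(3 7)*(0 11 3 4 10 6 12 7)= [11, 1, 2, 9, 10, 5, 12, 0, 8, 4, 6, 3, 7]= (0 11 3 9 4 10 6 12 7)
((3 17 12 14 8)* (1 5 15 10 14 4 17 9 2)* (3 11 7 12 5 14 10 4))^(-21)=((1 14 8 11 7 12 3 9 2)(4 17 5 15))^(-21)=(1 3 11)(2 12 8)(4 15 5 17)(7 14 9)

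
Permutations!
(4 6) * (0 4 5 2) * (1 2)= [4, 2, 0, 3, 6, 1, 5]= (0 4 6 5 1 2)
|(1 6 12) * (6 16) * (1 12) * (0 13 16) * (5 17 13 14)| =|(0 14 5 17 13 16 6 1)| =8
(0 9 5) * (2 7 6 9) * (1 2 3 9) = (0 3 9 5)(1 2 7 6) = [3, 2, 7, 9, 4, 0, 1, 6, 8, 5]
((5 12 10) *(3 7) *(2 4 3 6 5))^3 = ((2 4 3 7 6 5 12 10))^3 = (2 7 12 4 6 10 3 5)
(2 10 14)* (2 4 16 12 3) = (2 10 14 4 16 12 3) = [0, 1, 10, 2, 16, 5, 6, 7, 8, 9, 14, 11, 3, 13, 4, 15, 12]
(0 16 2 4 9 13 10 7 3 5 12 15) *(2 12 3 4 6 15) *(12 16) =(16)(0 12 2 6 15)(3 5)(4 9 13 10 7) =[12, 1, 6, 5, 9, 3, 15, 4, 8, 13, 7, 11, 2, 10, 14, 0, 16]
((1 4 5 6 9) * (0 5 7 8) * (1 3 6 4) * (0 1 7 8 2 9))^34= (0 1 3 4 2)(5 7 6 8 9)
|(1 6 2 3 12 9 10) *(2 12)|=10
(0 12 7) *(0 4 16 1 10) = (0 12 7 4 16 1 10) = [12, 10, 2, 3, 16, 5, 6, 4, 8, 9, 0, 11, 7, 13, 14, 15, 1]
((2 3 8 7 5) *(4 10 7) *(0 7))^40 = ((0 7 5 2 3 8 4 10))^40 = (10)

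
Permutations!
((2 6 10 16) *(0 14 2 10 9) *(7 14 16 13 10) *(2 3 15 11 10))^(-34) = ((0 16 7 14 3 15 11 10 13 2 6 9))^(-34) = (0 7 3 11 13 6)(2 9 16 14 15 10)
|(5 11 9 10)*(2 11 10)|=6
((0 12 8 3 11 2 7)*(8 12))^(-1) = ((12)(0 8 3 11 2 7))^(-1) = (12)(0 7 2 11 3 8)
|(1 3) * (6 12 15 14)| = 4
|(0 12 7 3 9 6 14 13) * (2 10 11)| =|(0 12 7 3 9 6 14 13)(2 10 11)| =24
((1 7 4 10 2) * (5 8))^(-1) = ((1 7 4 10 2)(5 8))^(-1) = (1 2 10 4 7)(5 8)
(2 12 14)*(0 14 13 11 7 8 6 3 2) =(0 14)(2 12 13 11 7 8 6 3) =[14, 1, 12, 2, 4, 5, 3, 8, 6, 9, 10, 7, 13, 11, 0]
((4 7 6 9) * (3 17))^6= ((3 17)(4 7 6 9))^6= (17)(4 6)(7 9)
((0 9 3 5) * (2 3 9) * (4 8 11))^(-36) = (11)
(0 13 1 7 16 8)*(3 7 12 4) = (0 13 1 12 4 3 7 16 8) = [13, 12, 2, 7, 3, 5, 6, 16, 0, 9, 10, 11, 4, 1, 14, 15, 8]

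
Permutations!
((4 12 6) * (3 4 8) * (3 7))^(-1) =(3 7 8 6 12 4)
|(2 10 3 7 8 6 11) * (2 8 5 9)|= |(2 10 3 7 5 9)(6 11 8)|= 6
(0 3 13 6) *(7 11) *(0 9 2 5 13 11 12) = [3, 1, 5, 11, 4, 13, 9, 12, 8, 2, 10, 7, 0, 6] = (0 3 11 7 12)(2 5 13 6 9)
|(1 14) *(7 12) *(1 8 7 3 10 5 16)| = |(1 14 8 7 12 3 10 5 16)| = 9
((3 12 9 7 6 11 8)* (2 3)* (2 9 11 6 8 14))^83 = ((2 3 12 11 14)(7 8 9))^83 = (2 11 3 14 12)(7 9 8)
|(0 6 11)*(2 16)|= 6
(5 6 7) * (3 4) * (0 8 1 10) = (0 8 1 10)(3 4)(5 6 7) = [8, 10, 2, 4, 3, 6, 7, 5, 1, 9, 0]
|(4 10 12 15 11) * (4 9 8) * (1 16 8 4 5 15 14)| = |(1 16 8 5 15 11 9 4 10 12 14)| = 11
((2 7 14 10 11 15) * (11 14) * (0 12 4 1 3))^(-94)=((0 12 4 1 3)(2 7 11 15)(10 14))^(-94)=(0 12 4 1 3)(2 11)(7 15)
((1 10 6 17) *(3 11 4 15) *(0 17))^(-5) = (17)(3 15 4 11) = ((0 17 1 10 6)(3 11 4 15))^(-5)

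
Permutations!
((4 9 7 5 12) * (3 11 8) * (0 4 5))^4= ((0 4 9 7)(3 11 8)(5 12))^4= (12)(3 11 8)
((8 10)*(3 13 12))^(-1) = ((3 13 12)(8 10))^(-1) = (3 12 13)(8 10)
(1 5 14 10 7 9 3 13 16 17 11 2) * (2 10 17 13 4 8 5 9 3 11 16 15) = (1 9 11 10 7 3 4 8 5 14 17 16 13 15 2) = [0, 9, 1, 4, 8, 14, 6, 3, 5, 11, 7, 10, 12, 15, 17, 2, 13, 16]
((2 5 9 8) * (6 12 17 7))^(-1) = ((2 5 9 8)(6 12 17 7))^(-1) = (2 8 9 5)(6 7 17 12)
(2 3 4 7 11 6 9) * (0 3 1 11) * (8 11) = (0 3 4 7)(1 8 11 6 9 2) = [3, 8, 1, 4, 7, 5, 9, 0, 11, 2, 10, 6]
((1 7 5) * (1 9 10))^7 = (1 5 10 7 9)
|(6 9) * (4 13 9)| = |(4 13 9 6)| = 4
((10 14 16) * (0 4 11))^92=((0 4 11)(10 14 16))^92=(0 11 4)(10 16 14)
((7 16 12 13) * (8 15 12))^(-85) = ((7 16 8 15 12 13))^(-85) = (7 13 12 15 8 16)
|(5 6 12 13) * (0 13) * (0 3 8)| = 7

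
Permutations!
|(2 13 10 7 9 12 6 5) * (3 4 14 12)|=11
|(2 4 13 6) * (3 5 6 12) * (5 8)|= 8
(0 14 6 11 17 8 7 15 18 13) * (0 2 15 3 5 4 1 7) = [14, 7, 15, 5, 1, 4, 11, 3, 0, 9, 10, 17, 12, 2, 6, 18, 16, 8, 13] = (0 14 6 11 17 8)(1 7 3 5 4)(2 15 18 13)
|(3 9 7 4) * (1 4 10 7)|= |(1 4 3 9)(7 10)|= 4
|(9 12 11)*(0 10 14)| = 3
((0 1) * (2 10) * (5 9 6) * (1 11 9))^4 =(0 5 9)(1 6 11)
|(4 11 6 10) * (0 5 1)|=12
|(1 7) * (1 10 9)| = 4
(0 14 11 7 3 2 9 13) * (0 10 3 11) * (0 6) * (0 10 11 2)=[14, 1, 9, 0, 4, 5, 10, 2, 8, 13, 3, 7, 12, 11, 6]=(0 14 6 10 3)(2 9 13 11 7)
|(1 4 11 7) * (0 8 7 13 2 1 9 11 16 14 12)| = |(0 8 7 9 11 13 2 1 4 16 14 12)| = 12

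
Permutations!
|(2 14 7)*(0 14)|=|(0 14 7 2)|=4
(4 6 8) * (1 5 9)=(1 5 9)(4 6 8)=[0, 5, 2, 3, 6, 9, 8, 7, 4, 1]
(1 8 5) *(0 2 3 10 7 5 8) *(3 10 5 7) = [2, 0, 10, 5, 4, 1, 6, 7, 8, 9, 3] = (0 2 10 3 5 1)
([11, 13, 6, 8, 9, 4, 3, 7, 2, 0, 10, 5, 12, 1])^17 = (0 5 9 11 4)(1 13)(2 6 3 8)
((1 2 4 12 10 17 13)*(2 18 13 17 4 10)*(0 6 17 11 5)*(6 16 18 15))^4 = (0 1 11 18 6)(5 13 17 16 15)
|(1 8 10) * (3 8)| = 4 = |(1 3 8 10)|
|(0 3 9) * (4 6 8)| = 3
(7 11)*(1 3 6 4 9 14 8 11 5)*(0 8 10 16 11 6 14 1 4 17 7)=(0 8 6 17 7 5 4 9 1 3 14 10 16 11)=[8, 3, 2, 14, 9, 4, 17, 5, 6, 1, 16, 0, 12, 13, 10, 15, 11, 7]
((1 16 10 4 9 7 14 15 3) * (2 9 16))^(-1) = ((1 2 9 7 14 15 3)(4 16 10))^(-1) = (1 3 15 14 7 9 2)(4 10 16)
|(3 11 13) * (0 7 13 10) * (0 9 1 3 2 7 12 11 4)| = |(0 12 11 10 9 1 3 4)(2 7 13)| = 24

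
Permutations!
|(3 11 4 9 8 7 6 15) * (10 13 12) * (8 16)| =|(3 11 4 9 16 8 7 6 15)(10 13 12)| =9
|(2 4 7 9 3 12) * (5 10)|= |(2 4 7 9 3 12)(5 10)|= 6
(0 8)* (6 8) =(0 6 8) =[6, 1, 2, 3, 4, 5, 8, 7, 0]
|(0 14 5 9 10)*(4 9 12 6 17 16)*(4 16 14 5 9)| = 8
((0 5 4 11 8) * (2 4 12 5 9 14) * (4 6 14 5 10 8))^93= (14)(0 12)(4 11)(5 8)(9 10)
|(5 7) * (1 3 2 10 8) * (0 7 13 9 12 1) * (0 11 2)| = 8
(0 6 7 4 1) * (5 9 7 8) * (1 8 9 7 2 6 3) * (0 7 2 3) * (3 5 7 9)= [0, 9, 6, 1, 8, 2, 3, 4, 7, 5]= (1 9 5 2 6 3)(4 8 7)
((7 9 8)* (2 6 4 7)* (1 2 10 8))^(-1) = ((1 2 6 4 7 9)(8 10))^(-1) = (1 9 7 4 6 2)(8 10)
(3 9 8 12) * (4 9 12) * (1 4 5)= (1 4 9 8 5)(3 12)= [0, 4, 2, 12, 9, 1, 6, 7, 5, 8, 10, 11, 3]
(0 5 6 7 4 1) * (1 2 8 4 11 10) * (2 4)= (0 5 6 7 11 10 1)(2 8)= [5, 0, 8, 3, 4, 6, 7, 11, 2, 9, 1, 10]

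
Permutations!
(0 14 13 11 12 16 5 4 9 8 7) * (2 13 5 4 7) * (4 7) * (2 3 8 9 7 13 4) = [14, 1, 4, 8, 7, 2, 6, 0, 3, 9, 10, 12, 16, 11, 5, 15, 13] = (0 14 5 2 4 7)(3 8)(11 12 16 13)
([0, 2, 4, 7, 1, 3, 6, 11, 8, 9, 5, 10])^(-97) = (1 4 2)(3 10 7 5 11)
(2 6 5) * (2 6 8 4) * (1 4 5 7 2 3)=(1 4 3)(2 8 5 6 7)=[0, 4, 8, 1, 3, 6, 7, 2, 5]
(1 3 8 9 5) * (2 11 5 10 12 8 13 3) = (1 2 11 5)(3 13)(8 9 10 12) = [0, 2, 11, 13, 4, 1, 6, 7, 9, 10, 12, 5, 8, 3]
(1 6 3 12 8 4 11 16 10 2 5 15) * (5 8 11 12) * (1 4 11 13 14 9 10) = [0, 6, 8, 5, 12, 15, 3, 7, 11, 10, 2, 16, 13, 14, 9, 4, 1] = (1 6 3 5 15 4 12 13 14 9 10 2 8 11 16)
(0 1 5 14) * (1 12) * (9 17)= [12, 5, 2, 3, 4, 14, 6, 7, 8, 17, 10, 11, 1, 13, 0, 15, 16, 9]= (0 12 1 5 14)(9 17)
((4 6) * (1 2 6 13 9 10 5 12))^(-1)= ((1 2 6 4 13 9 10 5 12))^(-1)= (1 12 5 10 9 13 4 6 2)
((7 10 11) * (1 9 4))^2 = (1 4 9)(7 11 10)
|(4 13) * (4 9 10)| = 4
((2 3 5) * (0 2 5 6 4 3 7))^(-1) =(0 7 2)(3 4 6)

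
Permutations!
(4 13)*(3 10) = (3 10)(4 13) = [0, 1, 2, 10, 13, 5, 6, 7, 8, 9, 3, 11, 12, 4]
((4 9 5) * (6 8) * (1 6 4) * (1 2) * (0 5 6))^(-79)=(0 5 2 1)(4 9 6 8)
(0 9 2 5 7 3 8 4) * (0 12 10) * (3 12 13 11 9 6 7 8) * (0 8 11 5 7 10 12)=(0 6 10 8 4 13 5 11 9 2 7)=[6, 1, 7, 3, 13, 11, 10, 0, 4, 2, 8, 9, 12, 5]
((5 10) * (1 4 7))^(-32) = (10)(1 4 7)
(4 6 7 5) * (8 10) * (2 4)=(2 4 6 7 5)(8 10)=[0, 1, 4, 3, 6, 2, 7, 5, 10, 9, 8]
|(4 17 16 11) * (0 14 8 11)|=7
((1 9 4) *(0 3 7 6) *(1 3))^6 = ((0 1 9 4 3 7 6))^6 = (0 6 7 3 4 9 1)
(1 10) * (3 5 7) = (1 10)(3 5 7) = [0, 10, 2, 5, 4, 7, 6, 3, 8, 9, 1]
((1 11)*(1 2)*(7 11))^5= (1 7 11 2)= ((1 7 11 2))^5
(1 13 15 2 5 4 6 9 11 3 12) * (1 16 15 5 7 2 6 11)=(1 13 5 4 11 3 12 16 15 6 9)(2 7)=[0, 13, 7, 12, 11, 4, 9, 2, 8, 1, 10, 3, 16, 5, 14, 6, 15]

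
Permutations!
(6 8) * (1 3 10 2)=[0, 3, 1, 10, 4, 5, 8, 7, 6, 9, 2]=(1 3 10 2)(6 8)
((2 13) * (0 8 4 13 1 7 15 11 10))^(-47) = (0 13 7 10 4 1 11 8 2 15)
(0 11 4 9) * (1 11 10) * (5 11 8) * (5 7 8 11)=[10, 11, 2, 3, 9, 5, 6, 8, 7, 0, 1, 4]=(0 10 1 11 4 9)(7 8)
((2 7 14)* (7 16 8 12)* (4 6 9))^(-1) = (2 14 7 12 8 16)(4 9 6)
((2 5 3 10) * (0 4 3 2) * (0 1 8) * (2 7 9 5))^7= (0 4 3 10 1 8)(5 7 9)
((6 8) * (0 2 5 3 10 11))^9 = ((0 2 5 3 10 11)(6 8))^9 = (0 3)(2 10)(5 11)(6 8)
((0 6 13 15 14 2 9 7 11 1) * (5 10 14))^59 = ((0 6 13 15 5 10 14 2 9 7 11 1))^59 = (0 1 11 7 9 2 14 10 5 15 13 6)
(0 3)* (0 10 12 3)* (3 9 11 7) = [0, 1, 2, 10, 4, 5, 6, 3, 8, 11, 12, 7, 9] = (3 10 12 9 11 7)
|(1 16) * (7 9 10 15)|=|(1 16)(7 9 10 15)|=4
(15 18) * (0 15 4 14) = (0 15 18 4 14) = [15, 1, 2, 3, 14, 5, 6, 7, 8, 9, 10, 11, 12, 13, 0, 18, 16, 17, 4]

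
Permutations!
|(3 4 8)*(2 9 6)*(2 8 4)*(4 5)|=10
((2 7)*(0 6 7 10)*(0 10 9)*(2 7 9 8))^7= (10)(0 6 9)(2 8)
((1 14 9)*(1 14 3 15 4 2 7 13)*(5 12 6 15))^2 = ((1 3 5 12 6 15 4 2 7 13)(9 14))^2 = (1 5 6 4 7)(2 13 3 12 15)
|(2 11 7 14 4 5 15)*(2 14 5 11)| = 6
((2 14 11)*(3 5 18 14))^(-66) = (18)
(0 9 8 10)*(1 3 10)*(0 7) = (0 9 8 1 3 10 7) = [9, 3, 2, 10, 4, 5, 6, 0, 1, 8, 7]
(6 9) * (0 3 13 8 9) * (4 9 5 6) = (0 3 13 8 5 6)(4 9) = [3, 1, 2, 13, 9, 6, 0, 7, 5, 4, 10, 11, 12, 8]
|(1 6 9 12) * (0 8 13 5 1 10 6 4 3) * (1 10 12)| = |(0 8 13 5 10 6 9 1 4 3)| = 10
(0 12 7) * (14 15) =[12, 1, 2, 3, 4, 5, 6, 0, 8, 9, 10, 11, 7, 13, 15, 14] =(0 12 7)(14 15)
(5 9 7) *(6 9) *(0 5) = [5, 1, 2, 3, 4, 6, 9, 0, 8, 7] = (0 5 6 9 7)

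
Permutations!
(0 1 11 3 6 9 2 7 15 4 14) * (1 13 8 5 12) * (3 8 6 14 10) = [13, 11, 7, 14, 10, 12, 9, 15, 5, 2, 3, 8, 1, 6, 0, 4] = (0 13 6 9 2 7 15 4 10 3 14)(1 11 8 5 12)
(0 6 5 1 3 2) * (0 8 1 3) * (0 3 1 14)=(0 6 5 1 3 2 8 14)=[6, 3, 8, 2, 4, 1, 5, 7, 14, 9, 10, 11, 12, 13, 0]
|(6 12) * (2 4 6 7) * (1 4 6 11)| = 12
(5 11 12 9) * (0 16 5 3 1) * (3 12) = (0 16 5 11 3 1)(9 12) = [16, 0, 2, 1, 4, 11, 6, 7, 8, 12, 10, 3, 9, 13, 14, 15, 5]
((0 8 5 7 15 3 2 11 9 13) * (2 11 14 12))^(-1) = (0 13 9 11 3 15 7 5 8)(2 12 14)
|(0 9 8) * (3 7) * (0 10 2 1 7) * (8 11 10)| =|(0 9 11 10 2 1 7 3)| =8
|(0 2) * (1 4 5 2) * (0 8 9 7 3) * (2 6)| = |(0 1 4 5 6 2 8 9 7 3)| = 10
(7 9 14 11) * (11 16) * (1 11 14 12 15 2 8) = [0, 11, 8, 3, 4, 5, 6, 9, 1, 12, 10, 7, 15, 13, 16, 2, 14] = (1 11 7 9 12 15 2 8)(14 16)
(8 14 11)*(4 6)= (4 6)(8 14 11)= [0, 1, 2, 3, 6, 5, 4, 7, 14, 9, 10, 8, 12, 13, 11]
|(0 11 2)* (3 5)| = 6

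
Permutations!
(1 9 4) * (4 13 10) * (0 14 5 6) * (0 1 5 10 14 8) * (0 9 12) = (0 8 9 13 14 10 4 5 6 1 12) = [8, 12, 2, 3, 5, 6, 1, 7, 9, 13, 4, 11, 0, 14, 10]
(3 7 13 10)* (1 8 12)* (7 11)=(1 8 12)(3 11 7 13 10)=[0, 8, 2, 11, 4, 5, 6, 13, 12, 9, 3, 7, 1, 10]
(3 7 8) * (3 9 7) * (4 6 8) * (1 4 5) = (1 4 6 8 9 7 5) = [0, 4, 2, 3, 6, 1, 8, 5, 9, 7]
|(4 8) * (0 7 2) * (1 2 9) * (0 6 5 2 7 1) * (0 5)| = 14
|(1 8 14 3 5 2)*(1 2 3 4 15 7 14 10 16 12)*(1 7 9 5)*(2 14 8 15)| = |(1 15 9 5 3)(2 14 4)(7 8 10 16 12)| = 15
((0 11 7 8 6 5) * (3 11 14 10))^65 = (0 10 11 8 5 14 3 7 6)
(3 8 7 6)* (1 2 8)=(1 2 8 7 6 3)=[0, 2, 8, 1, 4, 5, 3, 6, 7]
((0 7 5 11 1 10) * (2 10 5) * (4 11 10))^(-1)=(0 10 5 1 11 4 2 7)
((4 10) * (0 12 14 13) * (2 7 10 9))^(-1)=(0 13 14 12)(2 9 4 10 7)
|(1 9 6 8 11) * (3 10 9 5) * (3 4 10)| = |(1 5 4 10 9 6 8 11)| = 8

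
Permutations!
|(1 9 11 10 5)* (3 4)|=10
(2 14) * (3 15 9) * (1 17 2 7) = (1 17 2 14 7)(3 15 9) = [0, 17, 14, 15, 4, 5, 6, 1, 8, 3, 10, 11, 12, 13, 7, 9, 16, 2]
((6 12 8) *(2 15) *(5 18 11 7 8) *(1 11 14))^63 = (18)(2 15)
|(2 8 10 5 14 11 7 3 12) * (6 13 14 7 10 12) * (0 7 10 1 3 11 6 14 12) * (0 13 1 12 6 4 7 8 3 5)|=7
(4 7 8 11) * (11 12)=(4 7 8 12 11)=[0, 1, 2, 3, 7, 5, 6, 8, 12, 9, 10, 4, 11]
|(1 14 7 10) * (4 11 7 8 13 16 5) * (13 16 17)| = |(1 14 8 16 5 4 11 7 10)(13 17)| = 18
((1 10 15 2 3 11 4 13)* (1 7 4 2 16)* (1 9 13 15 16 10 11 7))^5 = ((1 11 2 3 7 4 15 10 16 9 13))^5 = (1 4 13 7 9 3 16 2 10 11 15)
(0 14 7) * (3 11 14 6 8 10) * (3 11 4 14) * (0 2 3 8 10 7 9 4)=(0 6 10 11 8 7 2 3)(4 14 9)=[6, 1, 3, 0, 14, 5, 10, 2, 7, 4, 11, 8, 12, 13, 9]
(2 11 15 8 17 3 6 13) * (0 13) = (0 13 2 11 15 8 17 3 6) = [13, 1, 11, 6, 4, 5, 0, 7, 17, 9, 10, 15, 12, 2, 14, 8, 16, 3]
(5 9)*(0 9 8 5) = [9, 1, 2, 3, 4, 8, 6, 7, 5, 0] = (0 9)(5 8)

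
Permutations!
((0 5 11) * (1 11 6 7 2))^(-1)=(0 11 1 2 7 6 5)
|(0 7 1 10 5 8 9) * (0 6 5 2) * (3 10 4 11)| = |(0 7 1 4 11 3 10 2)(5 8 9 6)| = 8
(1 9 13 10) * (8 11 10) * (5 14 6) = (1 9 13 8 11 10)(5 14 6) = [0, 9, 2, 3, 4, 14, 5, 7, 11, 13, 1, 10, 12, 8, 6]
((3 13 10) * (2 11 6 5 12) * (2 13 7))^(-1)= (2 7 3 10 13 12 5 6 11)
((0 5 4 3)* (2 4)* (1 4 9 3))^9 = (0 3 9 2 5)(1 4)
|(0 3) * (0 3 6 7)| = 3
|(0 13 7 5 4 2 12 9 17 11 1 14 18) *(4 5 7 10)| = 12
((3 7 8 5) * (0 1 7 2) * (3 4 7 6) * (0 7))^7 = (0 5 7 3 1 4 8 2 6)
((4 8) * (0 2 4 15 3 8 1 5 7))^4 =(0 5 4)(1 2 7)(3 8 15)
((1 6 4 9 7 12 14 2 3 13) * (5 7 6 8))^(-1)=(1 13 3 2 14 12 7 5 8)(4 6 9)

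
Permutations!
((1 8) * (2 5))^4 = (8)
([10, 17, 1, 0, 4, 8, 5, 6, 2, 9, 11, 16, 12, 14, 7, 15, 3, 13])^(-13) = [11, 6, 7, 10, 4, 13, 17, 1, 14, 9, 16, 3, 12, 8, 2, 15, 0, 5]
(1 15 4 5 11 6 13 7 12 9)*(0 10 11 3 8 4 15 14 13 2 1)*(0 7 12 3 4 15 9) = (0 10 11 6 2 1 14 13 12)(3 8 15 9 7)(4 5) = [10, 14, 1, 8, 5, 4, 2, 3, 15, 7, 11, 6, 0, 12, 13, 9]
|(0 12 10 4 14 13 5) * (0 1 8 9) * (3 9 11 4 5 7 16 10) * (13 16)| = 8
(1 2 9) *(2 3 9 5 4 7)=(1 3 9)(2 5 4 7)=[0, 3, 5, 9, 7, 4, 6, 2, 8, 1]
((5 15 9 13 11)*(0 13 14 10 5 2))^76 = ((0 13 11 2)(5 15 9 14 10))^76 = (5 15 9 14 10)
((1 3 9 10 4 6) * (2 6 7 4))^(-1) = ((1 3 9 10 2 6)(4 7))^(-1) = (1 6 2 10 9 3)(4 7)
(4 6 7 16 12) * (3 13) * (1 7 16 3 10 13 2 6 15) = (1 7 3 2 6 16 12 4 15)(10 13) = [0, 7, 6, 2, 15, 5, 16, 3, 8, 9, 13, 11, 4, 10, 14, 1, 12]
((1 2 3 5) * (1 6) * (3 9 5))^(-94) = (1 2 9 5 6)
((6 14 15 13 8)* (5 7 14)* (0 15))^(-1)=((0 15 13 8 6 5 7 14))^(-1)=(0 14 7 5 6 8 13 15)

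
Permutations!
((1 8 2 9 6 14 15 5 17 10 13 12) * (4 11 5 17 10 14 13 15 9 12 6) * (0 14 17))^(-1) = (17)(0 15 10 5 11 4 9 14)(1 12 2 8)(6 13)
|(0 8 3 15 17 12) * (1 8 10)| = 8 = |(0 10 1 8 3 15 17 12)|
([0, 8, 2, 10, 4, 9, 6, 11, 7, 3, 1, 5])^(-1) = [0, 10, 2, 9, 4, 11, 6, 8, 1, 5, 3, 7]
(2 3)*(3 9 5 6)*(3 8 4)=(2 9 5 6 8 4 3)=[0, 1, 9, 2, 3, 6, 8, 7, 4, 5]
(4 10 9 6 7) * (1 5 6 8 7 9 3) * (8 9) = (1 5 6 8 7 4 10 3) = [0, 5, 2, 1, 10, 6, 8, 4, 7, 9, 3]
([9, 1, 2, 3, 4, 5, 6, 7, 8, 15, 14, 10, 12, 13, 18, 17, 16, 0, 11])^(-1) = (0 17 15 9)(10 11 18 14)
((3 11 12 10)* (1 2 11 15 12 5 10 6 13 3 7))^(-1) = ((1 2 11 5 10 7)(3 15 12 6 13))^(-1) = (1 7 10 5 11 2)(3 13 6 12 15)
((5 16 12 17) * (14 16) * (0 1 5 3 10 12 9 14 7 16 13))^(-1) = ((0 1 5 7 16 9 14 13)(3 10 12 17))^(-1) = (0 13 14 9 16 7 5 1)(3 17 12 10)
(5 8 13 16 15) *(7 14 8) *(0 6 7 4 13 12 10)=(0 6 7 14 8 12 10)(4 13 16 15 5)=[6, 1, 2, 3, 13, 4, 7, 14, 12, 9, 0, 11, 10, 16, 8, 5, 15]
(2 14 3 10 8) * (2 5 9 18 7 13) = (2 14 3 10 8 5 9 18 7 13) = [0, 1, 14, 10, 4, 9, 6, 13, 5, 18, 8, 11, 12, 2, 3, 15, 16, 17, 7]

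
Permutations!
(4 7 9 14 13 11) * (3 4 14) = (3 4 7 9)(11 14 13) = [0, 1, 2, 4, 7, 5, 6, 9, 8, 3, 10, 14, 12, 11, 13]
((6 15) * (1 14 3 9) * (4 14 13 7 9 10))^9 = (1 13 7 9)(3 10 4 14)(6 15)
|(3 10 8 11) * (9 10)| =5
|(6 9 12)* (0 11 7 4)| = |(0 11 7 4)(6 9 12)| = 12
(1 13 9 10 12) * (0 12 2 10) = (0 12 1 13 9)(2 10) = [12, 13, 10, 3, 4, 5, 6, 7, 8, 0, 2, 11, 1, 9]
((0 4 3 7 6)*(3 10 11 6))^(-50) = ((0 4 10 11 6)(3 7))^(-50) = (11)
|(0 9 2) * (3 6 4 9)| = 6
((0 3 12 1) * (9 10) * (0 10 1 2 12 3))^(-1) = ((1 10 9)(2 12))^(-1) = (1 9 10)(2 12)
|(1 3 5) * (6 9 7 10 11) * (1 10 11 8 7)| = |(1 3 5 10 8 7 11 6 9)| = 9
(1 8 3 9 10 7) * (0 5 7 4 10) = (0 5 7 1 8 3 9)(4 10) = [5, 8, 2, 9, 10, 7, 6, 1, 3, 0, 4]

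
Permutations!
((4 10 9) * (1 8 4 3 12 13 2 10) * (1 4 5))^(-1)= (1 5 8)(2 13 12 3 9 10)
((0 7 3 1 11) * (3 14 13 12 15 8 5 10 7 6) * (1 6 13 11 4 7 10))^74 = ((0 13 12 15 8 5 1 4 7 14 11)(3 6))^74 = (0 7 5 12 11 4 8 13 14 1 15)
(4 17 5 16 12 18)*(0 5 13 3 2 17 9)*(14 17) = [5, 1, 14, 2, 9, 16, 6, 7, 8, 0, 10, 11, 18, 3, 17, 15, 12, 13, 4] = (0 5 16 12 18 4 9)(2 14 17 13 3)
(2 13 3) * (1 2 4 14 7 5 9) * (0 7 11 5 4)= (0 7 4 14 11 5 9 1 2 13 3)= [7, 2, 13, 0, 14, 9, 6, 4, 8, 1, 10, 5, 12, 3, 11]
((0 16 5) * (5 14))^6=(0 14)(5 16)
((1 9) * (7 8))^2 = (9)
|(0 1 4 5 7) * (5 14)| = |(0 1 4 14 5 7)| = 6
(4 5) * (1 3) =(1 3)(4 5) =[0, 3, 2, 1, 5, 4]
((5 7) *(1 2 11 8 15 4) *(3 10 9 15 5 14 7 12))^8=((1 2 11 8 5 12 3 10 9 15 4)(7 14))^8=(1 9 12 11 4 10 5 2 15 3 8)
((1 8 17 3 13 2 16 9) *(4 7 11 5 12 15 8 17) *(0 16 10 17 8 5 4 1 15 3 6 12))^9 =(0 5 15 9 16)(1 8)(2 17 12 13 10 6 3) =((0 16 9 15 5)(1 8)(2 10 17 6 12 3 13)(4 7 11))^9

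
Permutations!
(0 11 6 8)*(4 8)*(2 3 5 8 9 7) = [11, 1, 3, 5, 9, 8, 4, 2, 0, 7, 10, 6] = (0 11 6 4 9 7 2 3 5 8)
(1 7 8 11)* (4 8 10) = [0, 7, 2, 3, 8, 5, 6, 10, 11, 9, 4, 1] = (1 7 10 4 8 11)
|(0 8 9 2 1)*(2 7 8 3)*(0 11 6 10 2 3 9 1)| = |(0 9 7 8 1 11 6 10 2)| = 9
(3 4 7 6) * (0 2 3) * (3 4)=(0 2 4 7 6)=[2, 1, 4, 3, 7, 5, 0, 6]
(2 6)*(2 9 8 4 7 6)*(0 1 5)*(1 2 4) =(0 2 4 7 6 9 8 1 5) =[2, 5, 4, 3, 7, 0, 9, 6, 1, 8]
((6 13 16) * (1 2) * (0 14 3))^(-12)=((0 14 3)(1 2)(6 13 16))^(-12)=(16)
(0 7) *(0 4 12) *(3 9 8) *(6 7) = [6, 1, 2, 9, 12, 5, 7, 4, 3, 8, 10, 11, 0] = (0 6 7 4 12)(3 9 8)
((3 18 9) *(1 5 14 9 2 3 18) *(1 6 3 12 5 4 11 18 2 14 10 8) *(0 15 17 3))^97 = ((0 15 17 3 6)(1 4 11 18 14 9 2 12 5 10 8))^97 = (0 17 6 15 3)(1 10 12 9 18 4 8 5 2 14 11)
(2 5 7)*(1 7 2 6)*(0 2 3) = [2, 7, 5, 0, 4, 3, 1, 6] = (0 2 5 3)(1 7 6)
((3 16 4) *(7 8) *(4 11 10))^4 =((3 16 11 10 4)(7 8))^4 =(3 4 10 11 16)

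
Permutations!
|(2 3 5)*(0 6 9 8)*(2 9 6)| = 6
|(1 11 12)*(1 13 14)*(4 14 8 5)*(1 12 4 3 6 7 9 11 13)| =|(1 13 8 5 3 6 7 9 11 4 14 12)| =12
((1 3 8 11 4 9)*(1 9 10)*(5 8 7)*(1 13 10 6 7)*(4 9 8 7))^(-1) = (1 3)(4 6)(5 7)(8 9 11)(10 13)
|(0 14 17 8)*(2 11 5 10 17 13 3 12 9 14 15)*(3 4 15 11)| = 24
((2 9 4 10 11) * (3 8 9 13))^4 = (2 9)(3 10)(4 13)(8 11)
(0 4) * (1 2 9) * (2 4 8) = (0 8 2 9 1 4) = [8, 4, 9, 3, 0, 5, 6, 7, 2, 1]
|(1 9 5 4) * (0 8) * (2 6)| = 4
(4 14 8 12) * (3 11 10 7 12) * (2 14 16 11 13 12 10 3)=(2 14 8)(3 13 12 4 16 11)(7 10)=[0, 1, 14, 13, 16, 5, 6, 10, 2, 9, 7, 3, 4, 12, 8, 15, 11]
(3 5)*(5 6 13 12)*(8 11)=(3 6 13 12 5)(8 11)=[0, 1, 2, 6, 4, 3, 13, 7, 11, 9, 10, 8, 5, 12]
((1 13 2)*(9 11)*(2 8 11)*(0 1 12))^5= (0 9 13 12 11 1 2 8)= ((0 1 13 8 11 9 2 12))^5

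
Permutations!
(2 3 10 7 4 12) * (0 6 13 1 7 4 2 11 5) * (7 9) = (0 6 13 1 9 7 2 3 10 4 12 11 5) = [6, 9, 3, 10, 12, 0, 13, 2, 8, 7, 4, 5, 11, 1]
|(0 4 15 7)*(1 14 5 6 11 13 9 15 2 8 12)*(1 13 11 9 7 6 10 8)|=|(0 4 2 1 14 5 10 8 12 13 7)(6 9 15)|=33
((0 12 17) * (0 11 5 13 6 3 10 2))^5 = ((0 12 17 11 5 13 6 3 10 2))^5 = (0 13)(2 5)(3 17)(6 12)(10 11)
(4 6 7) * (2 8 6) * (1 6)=(1 6 7 4 2 8)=[0, 6, 8, 3, 2, 5, 7, 4, 1]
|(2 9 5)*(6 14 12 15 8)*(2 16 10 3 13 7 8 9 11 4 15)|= 15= |(2 11 4 15 9 5 16 10 3 13 7 8 6 14 12)|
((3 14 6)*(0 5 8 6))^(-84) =(14)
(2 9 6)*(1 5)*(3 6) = [0, 5, 9, 6, 4, 1, 2, 7, 8, 3] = (1 5)(2 9 3 6)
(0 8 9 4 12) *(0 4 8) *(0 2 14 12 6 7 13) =[2, 1, 14, 3, 6, 5, 7, 13, 9, 8, 10, 11, 4, 0, 12] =(0 2 14 12 4 6 7 13)(8 9)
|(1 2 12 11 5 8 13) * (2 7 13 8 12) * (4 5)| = |(1 7 13)(4 5 12 11)| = 12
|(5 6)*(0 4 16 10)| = |(0 4 16 10)(5 6)| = 4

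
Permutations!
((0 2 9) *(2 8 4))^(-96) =(0 9 2 4 8)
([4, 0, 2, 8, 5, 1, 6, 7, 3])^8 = (8)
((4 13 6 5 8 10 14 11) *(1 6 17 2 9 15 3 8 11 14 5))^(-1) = (1 6)(2 17 13 4 11 5 10 8 3 15 9)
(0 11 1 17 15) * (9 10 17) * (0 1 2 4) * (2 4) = (0 11 4)(1 9 10 17 15) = [11, 9, 2, 3, 0, 5, 6, 7, 8, 10, 17, 4, 12, 13, 14, 1, 16, 15]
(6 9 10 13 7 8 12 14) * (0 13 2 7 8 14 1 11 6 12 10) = (0 13 8 10 2 7 14 12 1 11 6 9) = [13, 11, 7, 3, 4, 5, 9, 14, 10, 0, 2, 6, 1, 8, 12]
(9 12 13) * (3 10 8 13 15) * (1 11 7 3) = (1 11 7 3 10 8 13 9 12 15) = [0, 11, 2, 10, 4, 5, 6, 3, 13, 12, 8, 7, 15, 9, 14, 1]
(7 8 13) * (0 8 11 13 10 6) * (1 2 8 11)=[11, 2, 8, 3, 4, 5, 0, 1, 10, 9, 6, 13, 12, 7]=(0 11 13 7 1 2 8 10 6)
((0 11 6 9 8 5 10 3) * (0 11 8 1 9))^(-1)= ((0 8 5 10 3 11 6)(1 9))^(-1)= (0 6 11 3 10 5 8)(1 9)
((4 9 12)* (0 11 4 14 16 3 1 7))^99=(0 7 1 3 16 14 12 9 4 11)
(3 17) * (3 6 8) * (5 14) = [0, 1, 2, 17, 4, 14, 8, 7, 3, 9, 10, 11, 12, 13, 5, 15, 16, 6] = (3 17 6 8)(5 14)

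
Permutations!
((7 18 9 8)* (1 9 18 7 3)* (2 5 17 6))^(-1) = ((18)(1 9 8 3)(2 5 17 6))^(-1) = (18)(1 3 8 9)(2 6 17 5)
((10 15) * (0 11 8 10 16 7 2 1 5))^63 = ((0 11 8 10 15 16 7 2 1 5))^63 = (0 10 7 5 8 16 1 11 15 2)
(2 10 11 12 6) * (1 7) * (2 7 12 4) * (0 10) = (0 10 11 4 2)(1 12 6 7) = [10, 12, 0, 3, 2, 5, 7, 1, 8, 9, 11, 4, 6]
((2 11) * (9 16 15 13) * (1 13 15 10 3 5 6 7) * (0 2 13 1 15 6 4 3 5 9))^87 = (0 13 11 2)(3 10)(4 16)(5 9)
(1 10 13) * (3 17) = (1 10 13)(3 17) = [0, 10, 2, 17, 4, 5, 6, 7, 8, 9, 13, 11, 12, 1, 14, 15, 16, 3]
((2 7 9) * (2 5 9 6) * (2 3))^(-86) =((2 7 6 3)(5 9))^(-86) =(9)(2 6)(3 7)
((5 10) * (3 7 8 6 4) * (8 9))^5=((3 7 9 8 6 4)(5 10))^5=(3 4 6 8 9 7)(5 10)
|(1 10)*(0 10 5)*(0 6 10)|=4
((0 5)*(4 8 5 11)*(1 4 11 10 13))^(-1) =((0 10 13 1 4 8 5))^(-1) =(0 5 8 4 1 13 10)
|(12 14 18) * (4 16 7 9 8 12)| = 8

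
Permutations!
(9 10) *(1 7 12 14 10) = (1 7 12 14 10 9) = [0, 7, 2, 3, 4, 5, 6, 12, 8, 1, 9, 11, 14, 13, 10]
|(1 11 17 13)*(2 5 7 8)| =|(1 11 17 13)(2 5 7 8)| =4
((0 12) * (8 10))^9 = ((0 12)(8 10))^9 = (0 12)(8 10)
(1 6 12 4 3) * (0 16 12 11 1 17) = (0 16 12 4 3 17)(1 6 11) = [16, 6, 2, 17, 3, 5, 11, 7, 8, 9, 10, 1, 4, 13, 14, 15, 12, 0]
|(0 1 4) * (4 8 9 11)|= |(0 1 8 9 11 4)|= 6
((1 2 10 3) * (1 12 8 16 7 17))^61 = ((1 2 10 3 12 8 16 7 17))^61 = (1 7 8 3 2 17 16 12 10)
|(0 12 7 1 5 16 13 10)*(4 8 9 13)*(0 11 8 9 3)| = |(0 12 7 1 5 16 4 9 13 10 11 8 3)| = 13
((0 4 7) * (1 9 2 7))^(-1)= (0 7 2 9 1 4)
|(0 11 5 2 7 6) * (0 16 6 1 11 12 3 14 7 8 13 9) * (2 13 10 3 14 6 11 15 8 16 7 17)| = 70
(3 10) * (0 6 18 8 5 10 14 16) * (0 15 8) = (0 6 18)(3 14 16 15 8 5 10) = [6, 1, 2, 14, 4, 10, 18, 7, 5, 9, 3, 11, 12, 13, 16, 8, 15, 17, 0]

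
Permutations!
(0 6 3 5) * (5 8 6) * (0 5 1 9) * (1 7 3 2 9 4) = (0 7 3 8 6 2 9)(1 4) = [7, 4, 9, 8, 1, 5, 2, 3, 6, 0]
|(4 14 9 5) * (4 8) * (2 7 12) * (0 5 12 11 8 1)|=24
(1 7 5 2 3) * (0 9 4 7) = (0 9 4 7 5 2 3 1) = [9, 0, 3, 1, 7, 2, 6, 5, 8, 4]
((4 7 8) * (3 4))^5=(3 4 7 8)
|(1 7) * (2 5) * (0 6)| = 2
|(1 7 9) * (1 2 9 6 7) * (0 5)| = 2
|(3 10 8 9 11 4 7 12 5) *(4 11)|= 8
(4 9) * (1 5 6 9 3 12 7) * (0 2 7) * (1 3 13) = (0 2 7 3 12)(1 5 6 9 4 13) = [2, 5, 7, 12, 13, 6, 9, 3, 8, 4, 10, 11, 0, 1]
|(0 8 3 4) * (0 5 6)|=6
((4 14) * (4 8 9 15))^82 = ((4 14 8 9 15))^82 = (4 8 15 14 9)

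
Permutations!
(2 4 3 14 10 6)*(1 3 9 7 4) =[0, 3, 1, 14, 9, 5, 2, 4, 8, 7, 6, 11, 12, 13, 10] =(1 3 14 10 6 2)(4 9 7)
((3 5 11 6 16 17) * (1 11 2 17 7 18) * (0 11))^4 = ((0 11 6 16 7 18 1)(2 17 3 5))^4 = (0 7 11 18 6 1 16)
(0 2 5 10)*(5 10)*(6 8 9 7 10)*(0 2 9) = (0 9 7 10 2 6 8) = [9, 1, 6, 3, 4, 5, 8, 10, 0, 7, 2]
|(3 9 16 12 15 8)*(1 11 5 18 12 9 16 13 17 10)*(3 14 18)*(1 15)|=|(1 11 5 3 16 9 13 17 10 15 8 14 18 12)|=14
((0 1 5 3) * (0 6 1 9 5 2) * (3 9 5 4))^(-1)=(0 2 1 6 3 4 9 5)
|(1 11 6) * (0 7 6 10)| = 6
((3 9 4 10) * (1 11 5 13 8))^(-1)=(1 8 13 5 11)(3 10 4 9)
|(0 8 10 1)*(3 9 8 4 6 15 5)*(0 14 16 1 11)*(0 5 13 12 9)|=|(0 4 6 15 13 12 9 8 10 11 5 3)(1 14 16)|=12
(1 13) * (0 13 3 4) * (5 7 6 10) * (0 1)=(0 13)(1 3 4)(5 7 6 10)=[13, 3, 2, 4, 1, 7, 10, 6, 8, 9, 5, 11, 12, 0]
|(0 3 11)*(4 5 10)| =|(0 3 11)(4 5 10)| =3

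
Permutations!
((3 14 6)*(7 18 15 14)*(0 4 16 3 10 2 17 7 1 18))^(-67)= ((0 4 16 3 1 18 15 14 6 10 2 17 7))^(-67)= (0 17 10 14 18 3 4 7 2 6 15 1 16)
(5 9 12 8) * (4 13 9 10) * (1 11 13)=[0, 11, 2, 3, 1, 10, 6, 7, 5, 12, 4, 13, 8, 9]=(1 11 13 9 12 8 5 10 4)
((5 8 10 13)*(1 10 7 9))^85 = ((1 10 13 5 8 7 9))^85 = (1 10 13 5 8 7 9)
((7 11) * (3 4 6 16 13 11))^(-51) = (3 11 16 4 7 13 6)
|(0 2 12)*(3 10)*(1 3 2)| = 6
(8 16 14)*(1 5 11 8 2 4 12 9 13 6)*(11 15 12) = (1 5 15 12 9 13 6)(2 4 11 8 16 14) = [0, 5, 4, 3, 11, 15, 1, 7, 16, 13, 10, 8, 9, 6, 2, 12, 14]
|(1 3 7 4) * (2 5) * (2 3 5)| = 5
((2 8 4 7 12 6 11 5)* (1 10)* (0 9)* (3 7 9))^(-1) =((0 3 7 12 6 11 5 2 8 4 9)(1 10))^(-1) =(0 9 4 8 2 5 11 6 12 7 3)(1 10)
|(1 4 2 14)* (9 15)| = 4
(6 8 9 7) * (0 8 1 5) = [8, 5, 2, 3, 4, 0, 1, 6, 9, 7] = (0 8 9 7 6 1 5)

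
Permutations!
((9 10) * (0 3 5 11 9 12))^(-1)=((0 3 5 11 9 10 12))^(-1)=(0 12 10 9 11 5 3)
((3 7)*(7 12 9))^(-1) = (3 7 9 12)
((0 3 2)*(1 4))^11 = ((0 3 2)(1 4))^11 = (0 2 3)(1 4)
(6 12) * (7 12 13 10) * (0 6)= (0 6 13 10 7 12)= [6, 1, 2, 3, 4, 5, 13, 12, 8, 9, 7, 11, 0, 10]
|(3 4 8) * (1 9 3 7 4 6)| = |(1 9 3 6)(4 8 7)| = 12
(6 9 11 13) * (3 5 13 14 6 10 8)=(3 5 13 10 8)(6 9 11 14)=[0, 1, 2, 5, 4, 13, 9, 7, 3, 11, 8, 14, 12, 10, 6]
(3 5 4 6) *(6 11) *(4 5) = (3 4 11 6) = [0, 1, 2, 4, 11, 5, 3, 7, 8, 9, 10, 6]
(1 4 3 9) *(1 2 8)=(1 4 3 9 2 8)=[0, 4, 8, 9, 3, 5, 6, 7, 1, 2]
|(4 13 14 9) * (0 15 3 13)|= |(0 15 3 13 14 9 4)|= 7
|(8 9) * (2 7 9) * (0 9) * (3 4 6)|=15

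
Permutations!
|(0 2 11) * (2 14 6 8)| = 6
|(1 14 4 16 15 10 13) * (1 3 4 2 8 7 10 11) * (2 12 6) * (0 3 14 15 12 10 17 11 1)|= 66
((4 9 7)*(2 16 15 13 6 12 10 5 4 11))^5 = (2 12 7 13 4 16 10 11 6 9 15 5)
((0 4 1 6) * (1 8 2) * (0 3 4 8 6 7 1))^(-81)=((0 8 2)(1 7)(3 4 6))^(-81)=(8)(1 7)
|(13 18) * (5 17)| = |(5 17)(13 18)| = 2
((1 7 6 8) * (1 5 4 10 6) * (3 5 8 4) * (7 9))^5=(1 7 9)(3 5)(4 6 10)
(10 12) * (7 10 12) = (12)(7 10) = [0, 1, 2, 3, 4, 5, 6, 10, 8, 9, 7, 11, 12]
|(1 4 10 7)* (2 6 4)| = 6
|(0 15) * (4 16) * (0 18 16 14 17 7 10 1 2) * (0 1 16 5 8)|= 30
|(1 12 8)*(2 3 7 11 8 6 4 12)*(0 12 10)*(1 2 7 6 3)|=30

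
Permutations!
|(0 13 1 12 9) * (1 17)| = |(0 13 17 1 12 9)| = 6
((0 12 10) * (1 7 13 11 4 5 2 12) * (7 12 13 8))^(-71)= (0 1 12 10)(2 5 4 11 13)(7 8)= ((0 1 12 10)(2 13 11 4 5)(7 8))^(-71)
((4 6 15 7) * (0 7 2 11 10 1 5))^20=(15)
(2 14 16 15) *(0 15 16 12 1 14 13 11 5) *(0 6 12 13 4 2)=(16)(0 15)(1 14 13 11 5 6 12)(2 4)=[15, 14, 4, 3, 2, 6, 12, 7, 8, 9, 10, 5, 1, 11, 13, 0, 16]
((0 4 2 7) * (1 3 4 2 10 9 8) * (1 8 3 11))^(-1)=((0 2 7)(1 11)(3 4 10 9))^(-1)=(0 7 2)(1 11)(3 9 10 4)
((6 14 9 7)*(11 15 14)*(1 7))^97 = (1 9 14 15 11 6 7)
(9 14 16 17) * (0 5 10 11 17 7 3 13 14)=(0 5 10 11 17 9)(3 13 14 16 7)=[5, 1, 2, 13, 4, 10, 6, 3, 8, 0, 11, 17, 12, 14, 16, 15, 7, 9]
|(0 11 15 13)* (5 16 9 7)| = |(0 11 15 13)(5 16 9 7)| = 4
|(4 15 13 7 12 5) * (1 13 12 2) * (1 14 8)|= |(1 13 7 2 14 8)(4 15 12 5)|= 12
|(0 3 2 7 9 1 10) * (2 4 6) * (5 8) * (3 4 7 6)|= |(0 4 3 7 9 1 10)(2 6)(5 8)|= 14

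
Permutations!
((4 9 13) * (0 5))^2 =(4 13 9)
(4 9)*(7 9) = (4 7 9) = [0, 1, 2, 3, 7, 5, 6, 9, 8, 4]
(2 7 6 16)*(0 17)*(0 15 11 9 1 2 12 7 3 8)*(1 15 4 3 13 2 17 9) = (0 9 15 11 1 17 4 3 8)(2 13)(6 16 12 7) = [9, 17, 13, 8, 3, 5, 16, 6, 0, 15, 10, 1, 7, 2, 14, 11, 12, 4]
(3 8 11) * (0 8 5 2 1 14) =(0 8 11 3 5 2 1 14) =[8, 14, 1, 5, 4, 2, 6, 7, 11, 9, 10, 3, 12, 13, 0]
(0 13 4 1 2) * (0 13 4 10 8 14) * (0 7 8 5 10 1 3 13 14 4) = (1 2 14 7 8 4 3 13)(5 10) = [0, 2, 14, 13, 3, 10, 6, 8, 4, 9, 5, 11, 12, 1, 7]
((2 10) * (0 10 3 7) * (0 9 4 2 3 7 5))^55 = ((0 10 3 5)(2 7 9 4))^55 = (0 5 3 10)(2 4 9 7)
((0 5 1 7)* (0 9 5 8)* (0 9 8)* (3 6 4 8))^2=((1 7 3 6 4 8 9 5))^2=(1 3 4 9)(5 7 6 8)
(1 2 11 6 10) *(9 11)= (1 2 9 11 6 10)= [0, 2, 9, 3, 4, 5, 10, 7, 8, 11, 1, 6]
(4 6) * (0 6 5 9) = (0 6 4 5 9) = [6, 1, 2, 3, 5, 9, 4, 7, 8, 0]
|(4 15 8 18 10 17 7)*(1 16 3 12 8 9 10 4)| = 12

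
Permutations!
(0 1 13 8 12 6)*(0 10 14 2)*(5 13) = (0 1 5 13 8 12 6 10 14 2) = [1, 5, 0, 3, 4, 13, 10, 7, 12, 9, 14, 11, 6, 8, 2]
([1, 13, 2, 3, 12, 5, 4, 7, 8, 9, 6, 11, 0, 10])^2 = (0 13 6 12 1 10 4)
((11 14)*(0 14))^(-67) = (0 11 14)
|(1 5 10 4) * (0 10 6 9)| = |(0 10 4 1 5 6 9)| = 7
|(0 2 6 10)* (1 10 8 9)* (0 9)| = 12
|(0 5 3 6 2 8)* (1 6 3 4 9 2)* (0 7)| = 14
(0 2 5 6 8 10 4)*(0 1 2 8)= [8, 2, 5, 3, 1, 6, 0, 7, 10, 9, 4]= (0 8 10 4 1 2 5 6)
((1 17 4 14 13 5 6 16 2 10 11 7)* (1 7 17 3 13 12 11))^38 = (1 2 6 13)(3 10 16 5)(4 11 14 17 12)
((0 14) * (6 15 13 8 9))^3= (0 14)(6 8 15 9 13)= ((0 14)(6 15 13 8 9))^3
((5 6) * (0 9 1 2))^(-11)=((0 9 1 2)(5 6))^(-11)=(0 9 1 2)(5 6)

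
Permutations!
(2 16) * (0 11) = (0 11)(2 16) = [11, 1, 16, 3, 4, 5, 6, 7, 8, 9, 10, 0, 12, 13, 14, 15, 2]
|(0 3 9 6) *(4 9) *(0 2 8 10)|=8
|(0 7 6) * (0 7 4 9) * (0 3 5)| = 10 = |(0 4 9 3 5)(6 7)|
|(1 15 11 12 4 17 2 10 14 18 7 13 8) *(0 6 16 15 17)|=|(0 6 16 15 11 12 4)(1 17 2 10 14 18 7 13 8)|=63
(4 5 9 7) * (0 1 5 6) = [1, 5, 2, 3, 6, 9, 0, 4, 8, 7] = (0 1 5 9 7 4 6)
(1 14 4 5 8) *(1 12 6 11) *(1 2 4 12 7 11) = [0, 14, 4, 3, 5, 8, 1, 11, 7, 9, 10, 2, 6, 13, 12] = (1 14 12 6)(2 4 5 8 7 11)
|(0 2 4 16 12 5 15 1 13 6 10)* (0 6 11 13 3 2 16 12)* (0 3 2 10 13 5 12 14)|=|(0 16 3 10 6 13 11 5 15 1 2 4 14)|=13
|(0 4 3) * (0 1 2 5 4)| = |(1 2 5 4 3)| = 5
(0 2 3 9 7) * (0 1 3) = [2, 3, 0, 9, 4, 5, 6, 1, 8, 7] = (0 2)(1 3 9 7)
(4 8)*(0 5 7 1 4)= (0 5 7 1 4 8)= [5, 4, 2, 3, 8, 7, 6, 1, 0]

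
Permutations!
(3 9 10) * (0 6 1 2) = [6, 2, 0, 9, 4, 5, 1, 7, 8, 10, 3] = (0 6 1 2)(3 9 10)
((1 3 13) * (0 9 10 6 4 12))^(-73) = (0 12 4 6 10 9)(1 13 3)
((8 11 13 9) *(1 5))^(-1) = (1 5)(8 9 13 11)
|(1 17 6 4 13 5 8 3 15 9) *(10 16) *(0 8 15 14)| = 8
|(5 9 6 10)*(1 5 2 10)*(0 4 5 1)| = 10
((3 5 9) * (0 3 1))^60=(9)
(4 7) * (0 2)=(0 2)(4 7)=[2, 1, 0, 3, 7, 5, 6, 4]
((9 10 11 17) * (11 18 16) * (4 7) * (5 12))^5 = (4 7)(5 12)(9 17 11 16 18 10) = ((4 7)(5 12)(9 10 18 16 11 17))^5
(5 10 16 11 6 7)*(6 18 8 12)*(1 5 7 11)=(1 5 10 16)(6 11 18 8 12)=[0, 5, 2, 3, 4, 10, 11, 7, 12, 9, 16, 18, 6, 13, 14, 15, 1, 17, 8]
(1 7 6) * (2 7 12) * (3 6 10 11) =(1 12 2 7 10 11 3 6) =[0, 12, 7, 6, 4, 5, 1, 10, 8, 9, 11, 3, 2]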